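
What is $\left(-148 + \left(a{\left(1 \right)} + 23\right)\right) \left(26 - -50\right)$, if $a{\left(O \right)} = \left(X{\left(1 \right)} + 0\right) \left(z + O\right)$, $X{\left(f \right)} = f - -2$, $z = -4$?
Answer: $-10184$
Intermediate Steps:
$X{\left(f \right)} = 2 + f$ ($X{\left(f \right)} = f + 2 = 2 + f$)
$a{\left(O \right)} = -12 + 3 O$ ($a{\left(O \right)} = \left(\left(2 + 1\right) + 0\right) \left(-4 + O\right) = \left(3 + 0\right) \left(-4 + O\right) = 3 \left(-4 + O\right) = -12 + 3 O$)
$\left(-148 + \left(a{\left(1 \right)} + 23\right)\right) \left(26 - -50\right) = \left(-148 + \left(\left(-12 + 3 \cdot 1\right) + 23\right)\right) \left(26 - -50\right) = \left(-148 + \left(\left(-12 + 3\right) + 23\right)\right) \left(26 + 50\right) = \left(-148 + \left(-9 + 23\right)\right) 76 = \left(-148 + 14\right) 76 = \left(-134\right) 76 = -10184$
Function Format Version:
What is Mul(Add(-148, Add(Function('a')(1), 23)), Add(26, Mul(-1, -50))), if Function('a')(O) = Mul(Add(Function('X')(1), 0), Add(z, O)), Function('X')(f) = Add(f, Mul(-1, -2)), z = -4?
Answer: -10184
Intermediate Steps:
Function('X')(f) = Add(2, f) (Function('X')(f) = Add(f, 2) = Add(2, f))
Function('a')(O) = Add(-12, Mul(3, O)) (Function('a')(O) = Mul(Add(Add(2, 1), 0), Add(-4, O)) = Mul(Add(3, 0), Add(-4, O)) = Mul(3, Add(-4, O)) = Add(-12, Mul(3, O)))
Mul(Add(-148, Add(Function('a')(1), 23)), Add(26, Mul(-1, -50))) = Mul(Add(-148, Add(Add(-12, Mul(3, 1)), 23)), Add(26, Mul(-1, -50))) = Mul(Add(-148, Add(Add(-12, 3), 23)), Add(26, 50)) = Mul(Add(-148, Add(-9, 23)), 76) = Mul(Add(-148, 14), 76) = Mul(-134, 76) = -10184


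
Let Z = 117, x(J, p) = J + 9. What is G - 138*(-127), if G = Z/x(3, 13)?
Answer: 70143/4 ≈ 17536.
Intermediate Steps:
x(J, p) = 9 + J
G = 39/4 (G = 117/(9 + 3) = 117/12 = 117*(1/12) = 39/4 ≈ 9.7500)
G - 138*(-127) = 39/4 - 138*(-127) = 39/4 + 17526 = 70143/4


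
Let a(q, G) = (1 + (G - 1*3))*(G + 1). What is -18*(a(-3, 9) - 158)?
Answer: 1584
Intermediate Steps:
a(q, G) = (1 + G)*(-2 + G) (a(q, G) = (1 + (G - 3))*(1 + G) = (1 + (-3 + G))*(1 + G) = (-2 + G)*(1 + G) = (1 + G)*(-2 + G))
-18*(a(-3, 9) - 158) = -18*((-2 + 9**2 - 1*9) - 158) = -18*((-2 + 81 - 9) - 158) = -18*(70 - 158) = -18*(-88) = 1584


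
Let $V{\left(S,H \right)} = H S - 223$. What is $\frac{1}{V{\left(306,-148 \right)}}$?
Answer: $- \frac{1}{45511} \approx -2.1973 \cdot 10^{-5}$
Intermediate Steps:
$V{\left(S,H \right)} = -223 + H S$
$\frac{1}{V{\left(306,-148 \right)}} = \frac{1}{-223 - 45288} = \frac{1}{-45511} = - \frac{1}{45511}$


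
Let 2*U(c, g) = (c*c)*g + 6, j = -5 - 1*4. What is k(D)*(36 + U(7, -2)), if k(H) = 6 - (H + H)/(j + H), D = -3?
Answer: -55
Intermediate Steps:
j = -9 (j = -5 - 4 = -9)
U(c, g) = 3 + g*c²/2 (U(c, g) = ((c*c)*g + 6)/2 = (c²*g + 6)/2 = (g*c² + 6)/2 = (6 + g*c²)/2 = 3 + g*c²/2)
k(H) = 6 - 2*H/(-9 + H) (k(H) = 6 - (H + H)/(-9 + H) = 6 - 2*H/(-9 + H))
k(D)*(36 + U(7, -2)) = (2*(-27 + 2*(-3))/(-9 - 3))*(36 + (3 + (½)*(-2)*7²)) = (2*(-27 - 6)/(-12))*(36 + (3 + (½)*(-2)*49)) = (2*(-1/12)*(-33))*(36 + (3 - 49)) = 11*(36 - 46)/2 = (11/2)*(-10) = -55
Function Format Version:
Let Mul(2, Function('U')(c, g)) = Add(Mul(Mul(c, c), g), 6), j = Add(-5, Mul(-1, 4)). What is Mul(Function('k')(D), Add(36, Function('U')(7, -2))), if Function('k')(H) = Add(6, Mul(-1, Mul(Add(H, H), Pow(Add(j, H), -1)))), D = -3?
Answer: -55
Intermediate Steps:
j = -9 (j = Add(-5, -4) = -9)
Function('U')(c, g) = Add(3, Mul(Rational(1, 2), g, Pow(c, 2))) (Function('U')(c, g) = Mul(Rational(1, 2), Add(Mul(Mul(c, c), g), 6)) = Mul(Rational(1, 2), Add(Mul(Pow(c, 2), g), 6)) = Mul(Rational(1, 2), Add(Mul(g, Pow(c, 2)), 6)) = Mul(Rational(1, 2), Add(6, Mul(g, Pow(c, 2)))) = Add(3, Mul(Rational(1, 2), g, Pow(c, 2))))
Function('k')(H) = Add(6, Mul(-2, H, Pow(Add(-9, H), -1))) (Function('k')(H) = Add(6, Mul(-1, Mul(Add(H, H), Pow(Add(-9, H), -1)))) = Add(6, Mul(-1, Mul(Mul(2, H), Pow(Add(-9, H), -1)))) = Add(6, Mul(-1, Mul(2, H, Pow(Add(-9, H), -1)))) = Add(6, Mul(-2, H, Pow(Add(-9, H), -1))))
Mul(Function('k')(D), Add(36, Function('U')(7, -2))) = Mul(Mul(2, Pow(Add(-9, -3), -1), Add(-27, Mul(2, -3))), Add(36, Add(3, Mul(Rational(1, 2), -2, Pow(7, 2))))) = Mul(Mul(2, Pow(-12, -1), Add(-27, -6)), Add(36, Add(3, Mul(Rational(1, 2), -2, 49)))) = Mul(Mul(2, Rational(-1, 12), -33), Add(36, Add(3, -49))) = Mul(Rational(11, 2), Add(36, -46)) = Mul(Rational(11, 2), -10) = -55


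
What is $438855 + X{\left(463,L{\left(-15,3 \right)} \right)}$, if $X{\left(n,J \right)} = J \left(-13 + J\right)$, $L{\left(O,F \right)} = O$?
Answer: $439275$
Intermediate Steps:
$438855 + X{\left(463,L{\left(-15,3 \right)} \right)} = 438855 - 15 \left(-13 - 15\right) = 438855 - -420 = 438855 + 420 = 439275$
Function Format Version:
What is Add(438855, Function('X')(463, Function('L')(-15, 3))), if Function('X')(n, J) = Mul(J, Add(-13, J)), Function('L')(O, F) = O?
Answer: 439275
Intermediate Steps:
Add(438855, Function('X')(463, Function('L')(-15, 3))) = Add(438855, Mul(-15, Add(-13, -15))) = Add(438855, Mul(-15, -28)) = Add(438855, 420) = 439275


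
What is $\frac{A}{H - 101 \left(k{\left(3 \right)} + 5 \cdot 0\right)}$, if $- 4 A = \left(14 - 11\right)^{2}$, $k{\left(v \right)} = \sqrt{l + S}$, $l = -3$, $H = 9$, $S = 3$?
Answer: $- \frac{1}{4} \approx -0.25$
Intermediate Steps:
$k{\left(v \right)} = 0$ ($k{\left(v \right)} = \sqrt{-3 + 3} = \sqrt{0} = 0$)
$A = - \frac{9}{4}$ ($A = - \frac{\left(14 - 11\right)^{2}}{4} = - \frac{3^{2}}{4} = \left(- \frac{1}{4}\right) 9 = - \frac{9}{4} \approx -2.25$)
$\frac{A}{H - 101 \left(k{\left(3 \right)} + 5 \cdot 0\right)} = - \frac{9}{4 \left(9 - 101 \left(0 + 5 \cdot 0\right)\right)} = - \frac{9}{4 \left(9 - 101 \left(0 + 0\right)\right)} = - \frac{9}{4 \left(9 - 0\right)} = - \frac{9}{4 \left(9 + 0\right)} = - \frac{9}{4 \cdot 9} = \left(- \frac{9}{4}\right) \frac{1}{9} = - \frac{1}{4}$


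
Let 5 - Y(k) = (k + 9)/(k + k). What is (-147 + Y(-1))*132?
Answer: -18216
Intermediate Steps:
Y(k) = 5 - (9 + k)/(2*k) (Y(k) = 5 - (k + 9)/(k + k) = 5 - (9 + k)/(2*k))
(-147 + Y(-1))*132 = (-147 + (9/2)*(-1 - 1)/(-1))*132 = (-147 + (9/2)*(-1)*(-2))*132 = (-147 + 9)*132 = -138*132 = -18216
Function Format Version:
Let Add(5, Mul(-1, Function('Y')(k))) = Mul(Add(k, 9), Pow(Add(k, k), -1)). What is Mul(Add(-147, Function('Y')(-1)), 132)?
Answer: -18216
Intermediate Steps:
Function('Y')(k) = Add(5, Mul(Rational(-1, 2), Pow(k, -1), Add(9, k))) (Function('Y')(k) = Add(5, Mul(-1, Mul(Add(k, 9), Pow(Add(k, k), -1)))) = Add(5, Mul(-1, Mul(Add(9, k), Pow(Mul(2, k), -1)))) = Add(5, Mul(-1, Mul(Add(9, k), Mul(Rational(1, 2), Pow(k, -1))))) = Add(5, Mul(-1, Mul(Rational(1, 2), Pow(k, -1), Add(9, k)))) = Add(5, Mul(Rational(-1, 2), Pow(k, -1), Add(9, k))))
Mul(Add(-147, Function('Y')(-1)), 132) = Mul(Add(-147, Mul(Rational(9, 2), Pow(-1, -1), Add(-1, -1))), 132) = Mul(Add(-147, Mul(Rational(9, 2), -1, -2)), 132) = Mul(Add(-147, 9), 132) = Mul(-138, 132) = -18216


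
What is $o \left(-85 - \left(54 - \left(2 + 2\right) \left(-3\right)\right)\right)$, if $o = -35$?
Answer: $5285$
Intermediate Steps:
$o \left(-85 - \left(54 - \left(2 + 2\right) \left(-3\right)\right)\right) = - 35 \left(-85 - \left(54 - \left(2 + 2\right) \left(-3\right)\right)\right) = - 35 \left(-85 + \left(\left(-53 + 4 \left(-3\right)\right) - 1\right)\right) = - 35 \left(-85 - 66\right) = \left(-35\right) \left(-151\right) = 5285$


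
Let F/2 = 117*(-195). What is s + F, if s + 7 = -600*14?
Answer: -54037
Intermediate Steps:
s = -8407 (s = -7 - 600*14 = -7 - 8400 = -8407)
F = -45630 (F = 2*(117*(-195)) = 2*(-22815) = -45630)
s + F = -8407 - 45630 = -54037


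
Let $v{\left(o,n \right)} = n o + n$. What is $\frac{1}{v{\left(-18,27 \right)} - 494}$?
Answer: $- \frac{1}{953} \approx -0.0010493$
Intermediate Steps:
$v{\left(o,n \right)} = n + n o$
$\frac{1}{v{\left(-18,27 \right)} - 494} = \frac{1}{27 \left(1 - 18\right) - 494} = \frac{1}{27 \left(-17\right) - 494} = \frac{1}{-459 - 494} = \frac{1}{-953} = - \frac{1}{953}$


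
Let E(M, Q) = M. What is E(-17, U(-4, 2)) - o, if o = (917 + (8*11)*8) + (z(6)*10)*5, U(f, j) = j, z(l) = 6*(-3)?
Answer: -738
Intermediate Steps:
z(l) = -18
o = 721 (o = (917 + (8*11)*8) - 18*10*5 = (917 + 88*8) - 180*5 = (917 + 704) - 900 = 1621 - 900 = 721)
E(-17, U(-4, 2)) - o = -17 - 1*721 = -17 - 721 = -738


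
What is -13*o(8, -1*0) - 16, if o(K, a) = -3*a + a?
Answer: -16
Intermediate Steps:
o(K, a) = -2*a
-13*o(8, -1*0) - 16 = -(-26)*(-1*0) - 16 = -(-26)*0 - 16 = -13*0 - 16 = 0 - 16 = -16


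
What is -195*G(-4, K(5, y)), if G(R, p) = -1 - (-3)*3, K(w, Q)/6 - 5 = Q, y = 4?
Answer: -1560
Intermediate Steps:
K(w, Q) = 30 + 6*Q
G(R, p) = 8 (G(R, p) = -1 - 1*(-9) = -1 + 9 = 8)
-195*G(-4, K(5, y)) = -195*8 = -1560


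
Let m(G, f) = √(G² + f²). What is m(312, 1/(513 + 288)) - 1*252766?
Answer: -252766 + √62456007745/801 ≈ -2.5245e+5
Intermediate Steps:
m(312, 1/(513 + 288)) - 1*252766 = √(312² + (1/(513 + 288))²) - 1*252766 = √(97344 + (1/801)²) - 252766 = √(97344 + 1/641601) - 252766 = √(62456007745/641601) - 252766 = √62456007745/801 - 252766 = -252766 + √62456007745/801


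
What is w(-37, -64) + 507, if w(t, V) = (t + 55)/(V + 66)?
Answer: 516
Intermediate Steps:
w(t, V) = (55 + t)/(66 + V)
w(-37, -64) + 507 = (55 - 37)/(66 - 64) + 507 = 18/2 + 507 = (½)*18 + 507 = 9 + 507 = 516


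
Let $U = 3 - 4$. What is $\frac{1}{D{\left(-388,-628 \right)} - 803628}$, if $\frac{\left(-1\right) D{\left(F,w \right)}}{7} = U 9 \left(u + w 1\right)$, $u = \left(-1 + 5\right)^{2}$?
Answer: $- \frac{1}{842184} \approx -1.1874 \cdot 10^{-6}$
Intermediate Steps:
$u = 16$ ($u = 4^{2} = 16$)
$U = -1$
$D{\left(F,w \right)} = 1008 + 63 w$ ($D{\left(F,w \right)} = - 7 \left(-1\right) 9 \left(16 + w 1\right) = - 7 \left(- 9 \left(16 + w\right)\right) = - 7 \left(-144 - 9 w\right) = 1008 + 63 w$)
$\frac{1}{D{\left(-388,-628 \right)} - 803628} = \frac{1}{\left(1008 + 63 \left(-628\right)\right) - 803628} = \frac{1}{\left(1008 - 39564\right) - 803628} = \frac{1}{-38556 - 803628} = \frac{1}{-842184} = - \frac{1}{842184}$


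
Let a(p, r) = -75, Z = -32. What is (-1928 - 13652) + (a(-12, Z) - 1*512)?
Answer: -16167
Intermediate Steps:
(-1928 - 13652) + (a(-12, Z) - 1*512) = (-1928 - 13652) + (-75 - 1*512) = -15580 + (-75 - 512) = -15580 - 587 = -16167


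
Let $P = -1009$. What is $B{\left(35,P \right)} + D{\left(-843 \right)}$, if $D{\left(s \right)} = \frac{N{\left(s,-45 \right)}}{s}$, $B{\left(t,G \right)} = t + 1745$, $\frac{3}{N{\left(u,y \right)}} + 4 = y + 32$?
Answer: $\frac{8503061}{4777} \approx 1780.0$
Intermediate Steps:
$N{\left(u,y \right)} = \frac{3}{28 + y}$ ($N{\left(u,y \right)} = \frac{3}{-4 + \left(y + 32\right)} = \frac{3}{-4 + \left(32 + y\right)} = \frac{3}{28 + y}$)
$B{\left(t,G \right)} = 1745 + t$
$D{\left(s \right)} = - \frac{3}{17 s}$ ($D{\left(s \right)} = \frac{3 \frac{1}{28 - 45}}{s} = \frac{3 \frac{1}{-17}}{s} = \frac{3 \left(- \frac{1}{17}\right)}{s} = - \frac{3}{17 s}$)
$B{\left(35,P \right)} + D{\left(-843 \right)} = \left(1745 + 35\right) - \frac{3}{17 \left(-843\right)} = 1780 - - \frac{1}{4777} = 1780 + \frac{1}{4777} = \frac{8503061}{4777}$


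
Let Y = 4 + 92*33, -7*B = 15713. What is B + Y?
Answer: 5567/7 ≈ 795.29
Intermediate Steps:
B = -15713/7 (B = -⅐*15713 = -15713/7 ≈ -2244.7)
Y = 3040 (Y = 4 + 3036 = 3040)
B + Y = -15713/7 + 3040 = 5567/7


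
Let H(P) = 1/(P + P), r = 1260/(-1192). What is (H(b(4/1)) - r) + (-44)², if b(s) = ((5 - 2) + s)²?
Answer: 14142528/7301 ≈ 1937.1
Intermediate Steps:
r = -315/298 (r = 1260*(-1/1192) = -315/298 ≈ -1.0570)
b(s) = (3 + s)²
H(P) = 1/(2*P)
(H(b(4/1)) - r) + (-44)² = (1/(2*((3 + 4/1)²)) - 1*(-315/298)) + (-44)² = (1/(2*((3 + 4*1)²)) + 315/298) + 1936 = (1/(2*((3 + 4)²)) + 315/298) + 1936 = (1/(2*(7²)) + 315/298) + 1936 = ((½)/49 + 315/298) + 1936 = ((½)*(1/49) + 315/298) + 1936 = (1/98 + 315/298) + 1936 = 7792/7301 + 1936 = 14142528/7301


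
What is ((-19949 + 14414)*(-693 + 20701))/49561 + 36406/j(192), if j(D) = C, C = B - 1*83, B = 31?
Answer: -3781510163/1288586 ≈ -2934.6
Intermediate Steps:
C = -52 (C = 31 - 1*83 = 31 - 83 = -52)
j(D) = -52
((-19949 + 14414)*(-693 + 20701))/49561 + 36406/j(192) = ((-19949 + 14414)*(-693 + 20701))/49561 + 36406/(-52) = -5535*20008*(1/49561) + 36406*(-1/52) = -110744280*1/49561 - 18203/26 = -110744280/49561 - 18203/26 = -3781510163/1288586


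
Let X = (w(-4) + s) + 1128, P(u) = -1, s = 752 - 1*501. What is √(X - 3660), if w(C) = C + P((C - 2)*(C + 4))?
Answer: 3*I*√254 ≈ 47.812*I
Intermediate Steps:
s = 251 (s = 752 - 501 = 251)
w(C) = -1 + C (w(C) = C - 1 = -1 + C)
X = 1374 (X = ((-1 - 4) + 251) + 1128 = (-5 + 251) + 1128 = 246 + 1128 = 1374)
√(X - 3660) = √(1374 - 3660) = √(-2286) = 3*I*√254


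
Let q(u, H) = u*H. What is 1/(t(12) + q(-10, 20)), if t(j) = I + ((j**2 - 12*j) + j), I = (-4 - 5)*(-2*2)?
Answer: -1/152 ≈ -0.0065789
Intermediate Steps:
q(u, H) = H*u
I = 36 (I = -9*(-4) = 36)
t(j) = 36 + j**2 - 11*j (t(j) = 36 + ((j**2 - 12*j) + j) = 36 + (j**2 - 11*j) = 36 + j**2 - 11*j)
1/(t(12) + q(-10, 20)) = 1/((36 + 12**2 - 11*12) + 20*(-10)) = 1/((36 + 144 - 132) - 200) = 1/(48 - 200) = 1/(-152) = -1/152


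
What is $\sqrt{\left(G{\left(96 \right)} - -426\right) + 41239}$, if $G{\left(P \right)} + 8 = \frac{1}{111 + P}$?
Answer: $\frac{10 \sqrt{1983290}}{69} \approx 204.1$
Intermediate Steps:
$G{\left(P \right)} = -8 + \frac{1}{111 + P}$
$\sqrt{\left(G{\left(96 \right)} - -426\right) + 41239} = \sqrt{\left(\frac{-887 - 768}{111 + 96} - -426\right) + 41239} = \sqrt{\left(\frac{-887 - 768}{207} + 426\right) + 41239} = \sqrt{\left(\frac{1}{207} \left(-1655\right) + 426\right) + 41239} = \sqrt{\left(- \frac{1655}{207} + 426\right) + 41239} = \sqrt{\frac{86527}{207} + 41239} = \sqrt{\frac{8623000}{207}} = \frac{10 \sqrt{1983290}}{69}$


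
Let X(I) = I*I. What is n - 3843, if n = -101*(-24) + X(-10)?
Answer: -1319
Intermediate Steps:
X(I) = I²
n = 2524 (n = -101*(-24) + (-10)² = 2424 + 100 = 2524)
n - 3843 = 2524 - 3843 = -1319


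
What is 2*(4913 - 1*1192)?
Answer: 7442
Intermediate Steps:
2*(4913 - 1*1192) = 2*(4913 - 1192) = 2*3721 = 7442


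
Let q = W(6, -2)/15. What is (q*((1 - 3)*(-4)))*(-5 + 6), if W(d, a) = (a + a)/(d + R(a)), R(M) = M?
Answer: -8/15 ≈ -0.53333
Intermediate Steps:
W(d, a) = 2*a/(a + d) (W(d, a) = (a + a)/(d + a) = (2*a)/(a + d) = 2*a/(a + d))
q = -1/15 (q = (2*(-2)/(-2 + 6))/15 = (2*(-2)/4)*(1/15) = (2*(-2)*(¼))*(1/15) = -1*1/15 = -1/15 ≈ -0.066667)
(q*((1 - 3)*(-4)))*(-5 + 6) = (-(1 - 3)*(-4)/15)*(-5 + 6) = -(-2)*(-4)/15*1 = -1/15*8*1 = -8/15*1 = -8/15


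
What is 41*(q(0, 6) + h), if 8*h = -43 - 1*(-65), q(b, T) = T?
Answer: 1435/4 ≈ 358.75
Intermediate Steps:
h = 11/4 (h = (-43 - 1*(-65))/8 = (-43 + 65)/8 = (⅛)*22 = 11/4 ≈ 2.7500)
41*(q(0, 6) + h) = 41*(6 + 11/4) = 41*(35/4) = 1435/4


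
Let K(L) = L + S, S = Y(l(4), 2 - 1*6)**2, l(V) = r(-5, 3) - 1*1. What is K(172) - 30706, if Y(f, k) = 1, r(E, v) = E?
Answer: -30533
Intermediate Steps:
l(V) = -6 (l(V) = -5 - 1*1 = -5 - 1 = -6)
S = 1 (S = 1**2 = 1)
K(L) = 1 + L (K(L) = L + 1 = 1 + L)
K(172) - 30706 = (1 + 172) - 30706 = 173 - 30706 = -30533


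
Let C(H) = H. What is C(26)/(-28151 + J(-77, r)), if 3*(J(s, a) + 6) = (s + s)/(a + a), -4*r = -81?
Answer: -486/526343 ≈ -0.00092335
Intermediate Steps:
r = 81/4 (r = -¼*(-81) = 81/4 ≈ 20.250)
J(s, a) = -6 + s/(3*a) (J(s, a) = -6 + ((s + s)/(a + a))/3 = -6 + ((2*s)/((2*a)))/3 = -6 + ((2*s)*(1/(2*a)))/3 = -6 + (s/a)/3 = -6 + s/(3*a))
C(26)/(-28151 + J(-77, r)) = 26/(-28151 + (-6 + (⅓)*(-77)/(81/4))) = 26/(-28151 + (-6 + (⅓)*(-77)*(4/81))) = 26/(-28151 + (-6 - 308/243)) = 26/(-28151 - 1766/243) = 26/(-6842459/243) = 26*(-243/6842459) = -486/526343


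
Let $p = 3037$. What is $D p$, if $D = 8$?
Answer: $24296$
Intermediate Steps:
$D p = 8 \cdot 3037 = 24296$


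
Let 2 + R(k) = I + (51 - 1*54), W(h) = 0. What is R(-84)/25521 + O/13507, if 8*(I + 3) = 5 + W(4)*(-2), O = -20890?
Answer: -4265866433/2757697176 ≈ -1.5469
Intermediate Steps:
I = -19/8 (I = -3 + (5 + 0*(-2))/8 = -3 + (5 + 0)/8 = -3 + (⅛)*5 = -3 + 5/8 = -19/8 ≈ -2.3750)
R(k) = -59/8 (R(k) = -2 + (-19/8 + (51 - 1*54)) = -2 + (-19/8 + (51 - 54)) = -2 + (-19/8 - 3) = -2 - 43/8 = -59/8)
R(-84)/25521 + O/13507 = -59/8/25521 - 20890/13507 = -59/8*1/25521 - 20890*1/13507 = -59/204168 - 20890/13507 = -4265866433/2757697176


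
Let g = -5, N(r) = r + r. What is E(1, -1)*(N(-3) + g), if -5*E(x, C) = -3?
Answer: -33/5 ≈ -6.6000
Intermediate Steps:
E(x, C) = ⅗ (E(x, C) = -⅕*(-3) = ⅗)
N(r) = 2*r
E(1, -1)*(N(-3) + g) = 3*(2*(-3) - 5)/5 = 3*(-6 - 5)/5 = (⅗)*(-11) = -33/5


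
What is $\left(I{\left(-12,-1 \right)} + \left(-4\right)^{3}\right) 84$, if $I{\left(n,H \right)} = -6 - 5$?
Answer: $-6300$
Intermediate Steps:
$I{\left(n,H \right)} = -11$ ($I{\left(n,H \right)} = -6 - 5 = -11$)
$\left(I{\left(-12,-1 \right)} + \left(-4\right)^{3}\right) 84 = \left(-11 + \left(-4\right)^{3}\right) 84 = \left(-11 - 64\right) 84 = \left(-75\right) 84 = -6300$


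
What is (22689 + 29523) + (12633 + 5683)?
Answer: 70528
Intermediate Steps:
(22689 + 29523) + (12633 + 5683) = 52212 + 18316 = 70528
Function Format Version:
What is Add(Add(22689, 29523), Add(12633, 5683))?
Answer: 70528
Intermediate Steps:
Add(Add(22689, 29523), Add(12633, 5683)) = Add(52212, 18316) = 70528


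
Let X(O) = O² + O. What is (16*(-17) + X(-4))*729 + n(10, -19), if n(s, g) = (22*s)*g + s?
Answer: -193710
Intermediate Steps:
n(s, g) = s + 22*g*s (n(s, g) = 22*g*s + s = s + 22*g*s)
X(O) = O + O²
(16*(-17) + X(-4))*729 + n(10, -19) = (16*(-17) - 4*(1 - 4))*729 + 10*(1 + 22*(-19)) = (-272 - 4*(-3))*729 + 10*(1 - 418) = (-272 + 12)*729 + 10*(-417) = -260*729 - 4170 = -189540 - 4170 = -193710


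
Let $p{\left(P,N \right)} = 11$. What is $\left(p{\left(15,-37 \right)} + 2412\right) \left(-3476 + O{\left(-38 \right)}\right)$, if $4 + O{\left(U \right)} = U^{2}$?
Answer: $-4933228$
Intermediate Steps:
$O{\left(U \right)} = -4 + U^{2}$
$\left(p{\left(15,-37 \right)} + 2412\right) \left(-3476 + O{\left(-38 \right)}\right) = \left(11 + 2412\right) \left(-3476 - \left(4 - \left(-38\right)^{2}\right)\right) = 2423 \left(-3476 + \left(-4 + 1444\right)\right) = 2423 \left(-3476 + 1440\right) = 2423 \left(-2036\right) = -4933228$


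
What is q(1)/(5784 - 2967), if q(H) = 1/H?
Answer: 1/2817 ≈ 0.00035499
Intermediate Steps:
q(H) = 1/H
q(1)/(5784 - 2967) = 1/((5784 - 2967)*1) = 1/2817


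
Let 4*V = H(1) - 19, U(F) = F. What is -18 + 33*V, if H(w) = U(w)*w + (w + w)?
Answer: -150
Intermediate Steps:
H(w) = w**2 + 2*w (H(w) = w*w + (w + w) = w**2 + 2*w)
V = -4 (V = (1*(2 + 1) - 19)/4 = (1*3 - 19)/4 = (3 - 19)/4 = (1/4)*(-16) = -4)
-18 + 33*V = -18 + 33*(-4) = -18 - 132 = -150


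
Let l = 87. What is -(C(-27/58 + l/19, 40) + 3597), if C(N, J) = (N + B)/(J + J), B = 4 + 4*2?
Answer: -317129277/88160 ≈ -3597.2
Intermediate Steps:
B = 12 (B = 4 + 8 = 12)
C(N, J) = (12 + N)/(2*J) (C(N, J) = (N + 12)/(J + J) = (12 + N)/((2*J)) = (12 + N)*(1/(2*J)) = (12 + N)/(2*J))
-(C(-27/58 + l/19, 40) + 3597) = -((½)*(12 + (-27/58 + 87/19))/40 + 3597) = -((½)*(1/40)*(12 + (-27*1/58 + 87*(1/19))) + 3597) = -((½)*(1/40)*(12 + (-27/58 + 87/19)) + 3597) = -((½)*(1/40)*(12 + 4533/1102) + 3597) = -((½)*(1/40)*(17757/1102) + 3597) = -(17757/88160 + 3597) = -1*317129277/88160 = -317129277/88160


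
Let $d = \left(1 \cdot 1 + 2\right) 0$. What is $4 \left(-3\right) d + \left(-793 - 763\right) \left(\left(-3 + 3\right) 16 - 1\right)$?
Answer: $1556$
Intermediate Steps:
$d = 0$ ($d = \left(1 + 2\right) 0 = 3 \cdot 0 = 0$)
$4 \left(-3\right) d + \left(-793 - 763\right) \left(\left(-3 + 3\right) 16 - 1\right) = 4 \left(-3\right) 0 + \left(-793 - 763\right) \left(\left(-3 + 3\right) 16 - 1\right) = \left(-12\right) 0 - 1556 \left(0 \cdot 16 - 1\right) = 0 - 1556 \left(0 - 1\right) = 0 - -1556 = 0 + 1556 = 1556$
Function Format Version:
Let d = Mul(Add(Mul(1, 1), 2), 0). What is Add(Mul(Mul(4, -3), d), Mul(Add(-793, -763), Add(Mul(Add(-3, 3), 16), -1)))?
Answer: 1556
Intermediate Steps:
d = 0 (d = Mul(Add(1, 2), 0) = Mul(3, 0) = 0)
Add(Mul(Mul(4, -3), d), Mul(Add(-793, -763), Add(Mul(Add(-3, 3), 16), -1))) = Add(Mul(Mul(4, -3), 0), Mul(Add(-793, -763), Add(Mul(Add(-3, 3), 16), -1))) = Add(Mul(-12, 0), Mul(-1556, Add(Mul(0, 16), -1))) = Add(0, Mul(-1556, Add(0, -1))) = Add(0, Mul(-1556, -1)) = Add(0, 1556) = 1556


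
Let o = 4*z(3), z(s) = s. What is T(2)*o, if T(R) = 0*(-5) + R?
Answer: 24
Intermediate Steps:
T(R) = R (T(R) = 0 + R = R)
o = 12 (o = 4*3 = 12)
T(2)*o = 2*12 = 24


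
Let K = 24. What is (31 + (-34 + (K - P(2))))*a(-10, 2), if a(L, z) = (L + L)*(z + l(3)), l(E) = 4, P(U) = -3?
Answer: -2880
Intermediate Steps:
a(L, z) = 2*L*(4 + z) (a(L, z) = (L + L)*(z + 4) = (2*L)*(4 + z) = 2*L*(4 + z))
(31 + (-34 + (K - P(2))))*a(-10, 2) = (31 + (-34 + (24 - 1*(-3))))*(2*(-10)*(4 + 2)) = (31 + (-34 + (24 + 3)))*(2*(-10)*6) = (31 + (-34 + 27))*(-120) = (31 - 7)*(-120) = 24*(-120) = -2880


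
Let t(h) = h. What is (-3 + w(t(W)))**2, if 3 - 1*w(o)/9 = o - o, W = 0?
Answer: 576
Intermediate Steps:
w(o) = 27 (w(o) = 27 - 9*(o - o) = 27 - 9*0 = 27 + 0 = 27)
(-3 + w(t(W)))**2 = (-3 + 27)**2 = 24**2 = 576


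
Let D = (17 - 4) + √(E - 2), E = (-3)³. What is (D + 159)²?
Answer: (172 + I*√29)² ≈ 29555.0 + 1852.5*I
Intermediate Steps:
E = -27
D = 13 + I*√29 (D = (17 - 4) + √(-27 - 2) = 13 + √(-29) = 13 + I*√29 ≈ 13.0 + 5.3852*I)
(D + 159)² = ((13 + I*√29) + 159)² = (172 + I*√29)²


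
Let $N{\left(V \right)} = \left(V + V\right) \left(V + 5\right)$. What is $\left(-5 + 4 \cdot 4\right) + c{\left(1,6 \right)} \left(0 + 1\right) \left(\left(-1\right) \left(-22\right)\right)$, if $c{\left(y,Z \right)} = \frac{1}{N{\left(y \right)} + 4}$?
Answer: $\frac{99}{8} \approx 12.375$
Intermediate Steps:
$N{\left(V \right)} = 2 V \left(5 + V\right)$
$c{\left(y,Z \right)} = \frac{1}{4 + 2 y \left(5 + y\right)}$ ($c{\left(y,Z \right)} = \frac{1}{2 y \left(5 + y\right) + 4} = \frac{1}{4 + 2 y \left(5 + y\right)}$)
$\left(-5 + 4 \cdot 4\right) + c{\left(1,6 \right)} \left(0 + 1\right) \left(\left(-1\right) \left(-22\right)\right) = \left(-5 + 4 \cdot 4\right) + \frac{1}{2 \left(2 + 1 \left(5 + 1\right)\right)} \left(0 + 1\right) \left(\left(-1\right) \left(-22\right)\right) = \left(-5 + 16\right) + \frac{1}{2 \left(2 + 1 \cdot 6\right)} 1 \cdot 22 = 11 + \frac{1}{2 \left(2 + 6\right)} 1 \cdot 22 = 11 + \frac{1}{2 \cdot 8} \cdot 1 \cdot 22 = 11 + \frac{1}{2} \cdot \frac{1}{8} \cdot 1 \cdot 22 = 11 + \frac{1}{16} \cdot 1 \cdot 22 = 11 + \frac{1}{16} \cdot 22 = 11 + \frac{11}{8} = \frac{99}{8}$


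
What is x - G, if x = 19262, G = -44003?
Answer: 63265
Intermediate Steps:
x - G = 19262 - 1*(-44003) = 19262 + 44003 = 63265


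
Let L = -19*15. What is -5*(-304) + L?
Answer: 1235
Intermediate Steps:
L = -285
-5*(-304) + L = -5*(-304) - 285 = 1520 - 285 = 1235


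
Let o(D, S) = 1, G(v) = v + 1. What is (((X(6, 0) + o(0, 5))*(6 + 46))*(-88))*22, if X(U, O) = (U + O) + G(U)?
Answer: -1409408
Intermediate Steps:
G(v) = 1 + v
X(U, O) = 1 + O + 2*U (X(U, O) = (U + O) + (1 + U) = (O + U) + (1 + U) = 1 + O + 2*U)
(((X(6, 0) + o(0, 5))*(6 + 46))*(-88))*22 = ((((1 + 0 + 2*6) + 1)*(6 + 46))*(-88))*22 = ((((1 + 0 + 12) + 1)*52)*(-88))*22 = (((13 + 1)*52)*(-88))*22 = ((14*52)*(-88))*22 = (728*(-88))*22 = -64064*22 = -1409408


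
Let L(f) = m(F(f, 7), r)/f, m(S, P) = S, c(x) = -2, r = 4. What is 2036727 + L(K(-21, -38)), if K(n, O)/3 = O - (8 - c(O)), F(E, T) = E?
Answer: 2036728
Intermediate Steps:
K(n, O) = -30 + 3*O (K(n, O) = 3*(O - (8 - 1*(-2))) = 3*(O - (8 + 2)) = 3*(O - 1*10) = 3*(O - 10) = 3*(-10 + O) = -30 + 3*O)
L(f) = 1 (L(f) = f/f = 1)
2036727 + L(K(-21, -38)) = 2036727 + 1 = 2036728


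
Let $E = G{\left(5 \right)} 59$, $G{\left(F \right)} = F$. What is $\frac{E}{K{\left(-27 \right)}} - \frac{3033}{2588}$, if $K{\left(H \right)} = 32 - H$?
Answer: $\frac{9907}{2588} \approx 3.8281$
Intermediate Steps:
$E = 295$ ($E = 5 \cdot 59 = 295$)
$\frac{E}{K{\left(-27 \right)}} - \frac{3033}{2588} = \frac{295}{32 - -27} - \frac{3033}{2588} = \frac{295}{32 + 27} - \frac{3033}{2588} = \frac{295}{59} - \frac{3033}{2588} = 295 \cdot \frac{1}{59} - \frac{3033}{2588} = 5 - \frac{3033}{2588} = \frac{9907}{2588}$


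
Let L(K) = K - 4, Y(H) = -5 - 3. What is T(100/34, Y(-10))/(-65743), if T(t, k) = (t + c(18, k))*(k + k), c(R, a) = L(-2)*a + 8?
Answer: 16032/1117631 ≈ 0.014345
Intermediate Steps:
Y(H) = -8
L(K) = -4 + K
c(R, a) = 8 - 6*a (c(R, a) = (-4 - 2)*a + 8 = -6*a + 8 = 8 - 6*a)
T(t, k) = 2*k*(8 + t - 6*k) (T(t, k) = (t + (8 - 6*k))*(k + k) = (8 + t - 6*k)*(2*k) = 2*k*(8 + t - 6*k))
T(100/34, Y(-10))/(-65743) = (2*(-8)*(8 + 100/34 - 6*(-8)))/(-65743) = (2*(-8)*(8 + 100*(1/34) + 48))*(-1/65743) = (2*(-8)*(8 + 50/17 + 48))*(-1/65743) = (2*(-8)*(1002/17))*(-1/65743) = -16032/17*(-1/65743) = 16032/1117631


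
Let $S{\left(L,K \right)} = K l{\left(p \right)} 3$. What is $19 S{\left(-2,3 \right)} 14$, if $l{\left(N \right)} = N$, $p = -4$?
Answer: $-9576$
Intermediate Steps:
$S{\left(L,K \right)} = - 12 K$ ($S{\left(L,K \right)} = K \left(-4\right) 3 = - 4 K 3 = - 12 K$)
$19 S{\left(-2,3 \right)} 14 = 19 \left(\left(-12\right) 3\right) 14 = 19 \left(-36\right) 14 = \left(-684\right) 14 = -9576$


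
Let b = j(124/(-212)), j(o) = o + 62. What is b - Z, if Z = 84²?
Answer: -370713/53 ≈ -6994.6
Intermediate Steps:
Z = 7056
j(o) = 62 + o
b = 3255/53 (b = 62 + 124/(-212) = 62 + 124*(-1/212) = 62 - 31/53 = 3255/53 ≈ 61.415)
b - Z = 3255/53 - 1*7056 = 3255/53 - 7056 = -370713/53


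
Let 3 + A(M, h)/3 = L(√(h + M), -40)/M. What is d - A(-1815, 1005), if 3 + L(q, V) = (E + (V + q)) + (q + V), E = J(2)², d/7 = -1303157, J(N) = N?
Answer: -5518864529/605 + 18*I*√10/605 ≈ -9.1221e+6 + 0.094084*I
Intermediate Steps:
d = -9122099 (d = 7*(-1303157) = -9122099)
E = 4 (E = 2² = 4)
L(q, V) = 1 + 2*V + 2*q (L(q, V) = -3 + ((4 + (V + q)) + (q + V)) = -3 + ((4 + V + q) + (V + q)) = -3 + (4 + 2*V + 2*q) = 1 + 2*V + 2*q)
A(M, h) = -9 + 3*(-79 + 2*√(M + h))/M (A(M, h) = -9 + 3*((1 + 2*(-40) + 2*√(h + M))/M) = -9 + 3*((1 - 80 + 2*√(M + h))/M) = -9 + 3*((-79 + 2*√(M + h))/M) = -9 + 3*(-79 + 2*√(M + h))/M)
d - A(-1815, 1005) = -9122099 - 3*(-79 - 3*(-1815) + 2*√(-1815 + 1005))/(-1815) = -9122099 - 3*(-1)*(-79 + 5445 + 2*√(-810))/1815 = -9122099 - 3*(-1)*(-79 + 5445 + 2*(9*I*√10))/1815 = -9122099 - 3*(-1)*(-79 + 5445 + 18*I*√10)/1815 = -9122099 - 3*(-1)*(5366 + 18*I*√10)/1815 = -9122099 - (-5366/605 - 18*I*√10/605) = -9122099 + (5366/605 + 18*I*√10/605) = -5518864529/605 + 18*I*√10/605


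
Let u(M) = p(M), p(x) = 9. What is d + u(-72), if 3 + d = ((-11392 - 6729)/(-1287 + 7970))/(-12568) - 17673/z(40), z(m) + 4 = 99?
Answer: -1436512496737/7979234680 ≈ -180.03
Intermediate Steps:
z(m) = 95 (z(m) = -4 + 99 = 95)
u(M) = 9
d = -1508325608857/7979234680 (d = -3 + (((-11392 - 6729)/(-1287 + 7970))/(-12568) - 17673/95) = -3 + (-18121/6683*(-1/12568) - 17673*1/95) = -3 + (-18121*1/6683*(-1/12568) - 17673/95) = -3 + (-18121/6683*(-1/12568) - 17673/95) = -3 + (18121/83991944 - 17673/95) = -3 - 1484387904817/7979234680 = -1508325608857/7979234680 ≈ -189.03)
d + u(-72) = -1508325608857/7979234680 + 9 = -1436512496737/7979234680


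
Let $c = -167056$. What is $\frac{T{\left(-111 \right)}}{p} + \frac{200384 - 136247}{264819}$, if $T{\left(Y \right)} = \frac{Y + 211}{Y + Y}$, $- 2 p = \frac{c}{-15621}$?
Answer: $\frac{44527222347}{136405442164} \approx 0.32643$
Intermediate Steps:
$p = - \frac{83528}{15621}$ ($p = - \frac{\left(-167056\right) \frac{1}{-15621}}{2} = - \frac{\left(-167056\right) \left(- \frac{1}{15621}\right)}{2} = \left(- \frac{1}{2}\right) \frac{167056}{15621} = - \frac{83528}{15621} \approx -5.3472$)
$T{\left(Y \right)} = \frac{211 + Y}{2 Y}$
$\frac{T{\left(-111 \right)}}{p} + \frac{200384 - 136247}{264819} = \frac{\frac{1}{2} \frac{1}{-111} \left(211 - 111\right)}{- \frac{83528}{15621}} + \frac{200384 - 136247}{264819} = \frac{1}{2} \left(- \frac{1}{111}\right) 100 \left(- \frac{15621}{83528}\right) + \left(200384 - 136247\right) \frac{1}{264819} = \left(- \frac{50}{111}\right) \left(- \frac{15621}{83528}\right) + 64137 \cdot \frac{1}{264819} = \frac{130175}{1545268} + \frac{21379}{88273} = \frac{44527222347}{136405442164}$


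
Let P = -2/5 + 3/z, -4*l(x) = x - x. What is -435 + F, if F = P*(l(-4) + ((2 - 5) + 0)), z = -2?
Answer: -4293/10 ≈ -429.30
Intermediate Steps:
l(x) = 0 (l(x) = -(x - x)/4 = -1/4*0 = 0)
P = -19/10 (P = -2/5 + 3/(-2) = -2*1/5 + 3*(-1/2) = -2/5 - 3/2 = -19/10 ≈ -1.9000)
F = 57/10 (F = -19*(0 + ((2 - 5) + 0))/10 = -19*(0 + (-3 + 0))/10 = -19*(0 - 3)/10 = -19/10*(-3) = 57/10 ≈ 5.7000)
-435 + F = -435 + 57/10 = -4293/10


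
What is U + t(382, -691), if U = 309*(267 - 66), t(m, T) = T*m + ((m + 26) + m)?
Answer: -201063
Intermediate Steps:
t(m, T) = 26 + 2*m + T*m (t(m, T) = T*m + ((26 + m) + m) = T*m + (26 + 2*m) = 26 + 2*m + T*m)
U = 62109 (U = 309*201 = 62109)
U + t(382, -691) = 62109 + (26 + 2*382 - 691*382) = 62109 + (26 + 764 - 263962) = 62109 - 263172 = -201063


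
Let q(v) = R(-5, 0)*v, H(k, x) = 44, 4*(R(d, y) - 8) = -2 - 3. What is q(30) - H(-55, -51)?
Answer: 317/2 ≈ 158.50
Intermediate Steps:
R(d, y) = 27/4 (R(d, y) = 8 + (-2 - 3)/4 = 8 + (¼)*(-5) = 8 - 5/4 = 27/4)
q(v) = 27*v/4
q(30) - H(-55, -51) = (27/4)*30 - 1*44 = 405/2 - 44 = 317/2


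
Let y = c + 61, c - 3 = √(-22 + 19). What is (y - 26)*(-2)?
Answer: -76 - 2*I*√3 ≈ -76.0 - 3.4641*I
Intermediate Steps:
c = 3 + I*√3 (c = 3 + √(-22 + 19) = 3 + √(-3) = 3 + I*√3 ≈ 3.0 + 1.732*I)
y = 64 + I*√3 (y = (3 + I*√3) + 61 = 64 + I*√3 ≈ 64.0 + 1.732*I)
(y - 26)*(-2) = ((64 + I*√3) - 26)*(-2) = (38 + I*√3)*(-2) = -76 - 2*I*√3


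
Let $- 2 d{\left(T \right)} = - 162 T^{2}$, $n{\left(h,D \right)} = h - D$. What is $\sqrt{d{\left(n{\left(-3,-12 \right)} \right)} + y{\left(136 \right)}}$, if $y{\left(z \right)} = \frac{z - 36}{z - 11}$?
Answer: $\frac{\sqrt{164045}}{5} \approx 81.005$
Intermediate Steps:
$y{\left(z \right)} = \frac{-36 + z}{-11 + z}$
$d{\left(T \right)} = 81 T^{2}$ ($d{\left(T \right)} = - \frac{\left(-162\right) T^{2}}{2} = 81 T^{2}$)
$\sqrt{d{\left(n{\left(-3,-12 \right)} \right)} + y{\left(136 \right)}} = \sqrt{81 \left(-3 - -12\right)^{2} + \frac{-36 + 136}{-11 + 136}} = \sqrt{81 \left(-3 + 12\right)^{2} + \frac{1}{125} \cdot 100} = \sqrt{81 \cdot 9^{2} + \frac{1}{125} \cdot 100} = \sqrt{81 \cdot 81 + \frac{4}{5}} = \sqrt{6561 + \frac{4}{5}} = \sqrt{\frac{32809}{5}} = \frac{\sqrt{164045}}{5}$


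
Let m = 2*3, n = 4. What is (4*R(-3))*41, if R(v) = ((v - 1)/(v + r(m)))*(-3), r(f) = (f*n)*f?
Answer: 656/47 ≈ 13.957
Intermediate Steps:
m = 6
r(f) = 4*f**2 (r(f) = (f*4)*f = (4*f)*f = 4*f**2)
R(v) = -3*(-1 + v)/(144 + v) (R(v) = ((v - 1)/(v + 4*6**2))*(-3) = ((-1 + v)/(v + 4*36))*(-3) = ((-1 + v)/(v + 144))*(-3) = ((-1 + v)/(144 + v))*(-3) = -3*(-1 + v)/(144 + v))
(4*R(-3))*41 = (4*(3*(1 - 1*(-3))/(144 - 3)))*41 = (4*(3*(1 + 3)/141))*41 = (4*(3*(1/141)*4))*41 = (4*(4/47))*41 = (16/47)*41 = 656/47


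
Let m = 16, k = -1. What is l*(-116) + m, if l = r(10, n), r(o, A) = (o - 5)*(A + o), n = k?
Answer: -5204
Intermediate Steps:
n = -1
r(o, A) = (-5 + o)*(A + o)
l = 45 (l = 10² - 5*(-1) - 5*10 - 1*10 = 100 + 5 - 50 - 10 = 45)
l*(-116) + m = 45*(-116) + 16 = -5220 + 16 = -5204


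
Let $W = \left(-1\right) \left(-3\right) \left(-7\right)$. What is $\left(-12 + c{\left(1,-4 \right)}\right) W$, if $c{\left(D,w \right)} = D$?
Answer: $231$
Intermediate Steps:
$W = -21$ ($W = 3 \left(-7\right) = -21$)
$\left(-12 + c{\left(1,-4 \right)}\right) W = \left(-12 + 1\right) \left(-21\right) = \left(-11\right) \left(-21\right) = 231$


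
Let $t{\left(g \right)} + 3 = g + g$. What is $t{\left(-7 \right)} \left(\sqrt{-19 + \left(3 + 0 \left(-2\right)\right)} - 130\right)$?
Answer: $2210 - 68 i \approx 2210.0 - 68.0 i$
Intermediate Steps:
$t{\left(g \right)} = -3 + 2 g$ ($t{\left(g \right)} = -3 + \left(g + g\right) = -3 + 2 g$)
$t{\left(-7 \right)} \left(\sqrt{-19 + \left(3 + 0 \left(-2\right)\right)} - 130\right) = \left(-3 + 2 \left(-7\right)\right) \left(\sqrt{-19 + \left(3 + 0 \left(-2\right)\right)} - 130\right) = \left(-3 - 14\right) \left(\sqrt{-19 + \left(3 + 0\right)} - 130\right) = - 17 \left(\sqrt{-19 + 3} - 130\right) = - 17 \left(\sqrt{-16} - 130\right) = - 17 \left(4 i - 130\right) = - 17 \left(-130 + 4 i\right) = 2210 - 68 i$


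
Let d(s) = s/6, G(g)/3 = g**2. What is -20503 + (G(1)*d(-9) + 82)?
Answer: -40851/2 ≈ -20426.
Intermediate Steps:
G(g) = 3*g**2
d(s) = s/6 (d(s) = s*(1/6) = s/6)
-20503 + (G(1)*d(-9) + 82) = -20503 + ((3*1**2)*((1/6)*(-9)) + 82) = -20503 + ((3*1)*(-3/2) + 82) = -20503 + (3*(-3/2) + 82) = -20503 + (-9/2 + 82) = -20503 + 155/2 = -40851/2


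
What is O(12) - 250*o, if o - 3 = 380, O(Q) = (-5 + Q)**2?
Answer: -95701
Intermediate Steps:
o = 383 (o = 3 + 380 = 383)
O(12) - 250*o = (-5 + 12)**2 - 250*383 = 7**2 - 95750 = 49 - 95750 = -95701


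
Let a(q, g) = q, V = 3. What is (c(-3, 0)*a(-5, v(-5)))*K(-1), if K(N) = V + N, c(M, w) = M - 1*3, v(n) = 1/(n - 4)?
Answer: 60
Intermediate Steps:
v(n) = 1/(-4 + n)
c(M, w) = -3 + M (c(M, w) = M - 3 = -3 + M)
K(N) = 3 + N
(c(-3, 0)*a(-5, v(-5)))*K(-1) = ((-3 - 3)*(-5))*(3 - 1) = -6*(-5)*2 = 30*2 = 60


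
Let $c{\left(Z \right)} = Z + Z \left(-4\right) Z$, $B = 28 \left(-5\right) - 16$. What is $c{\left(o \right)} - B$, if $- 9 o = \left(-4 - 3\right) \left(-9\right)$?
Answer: $-47$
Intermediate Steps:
$B = -156$ ($B = -140 - 16 = -156$)
$o = -7$ ($o = - \frac{\left(-4 - 3\right) \left(-9\right)}{9} = - \frac{\left(-7\right) \left(-9\right)}{9} = \left(- \frac{1}{9}\right) 63 = -7$)
$c{\left(Z \right)} = Z - 4 Z^{2}$ ($c{\left(Z \right)} = Z + - 4 Z Z = Z - 4 Z^{2}$)
$c{\left(o \right)} - B = - 7 \left(1 - -28\right) - -156 = - 7 \left(1 + 28\right) + 156 = \left(-7\right) 29 + 156 = -203 + 156 = -47$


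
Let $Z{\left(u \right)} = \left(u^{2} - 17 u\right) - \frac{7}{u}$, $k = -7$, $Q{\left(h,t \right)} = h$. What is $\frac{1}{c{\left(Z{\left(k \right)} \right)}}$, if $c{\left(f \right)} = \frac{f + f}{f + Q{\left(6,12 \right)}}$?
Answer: $\frac{175}{338} \approx 0.51775$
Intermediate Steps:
$Z{\left(u \right)} = u^{2} - 17 u - \frac{7}{u}$
$c{\left(f \right)} = \frac{2 f}{6 + f}$ ($c{\left(f \right)} = \frac{f + f}{f + 6} = \frac{2 f}{6 + f}$)
$\frac{1}{c{\left(Z{\left(k \right)} \right)}} = \frac{1}{2 \frac{-7 + \left(-7\right)^{2} \left(-17 - 7\right)}{-7} \frac{1}{6 + \frac{-7 + \left(-7\right)^{2} \left(-17 - 7\right)}{-7}}} = \frac{1}{2 \left(- \frac{-7 + 49 \left(-24\right)}{7}\right) \frac{1}{6 - \frac{-7 + 49 \left(-24\right)}{7}}} = \frac{1}{2 \left(- \frac{-7 - 1176}{7}\right) \frac{1}{6 - \frac{-7 - 1176}{7}}} = \frac{1}{2 \left(\left(- \frac{1}{7}\right) \left(-1183\right)\right) \frac{1}{6 - -169}} = \frac{1}{2 \cdot 169 \frac{1}{6 + 169}} = \frac{1}{2 \cdot 169 \cdot \frac{1}{175}} = \frac{1}{\frac{338}{175}} = \frac{175}{338}$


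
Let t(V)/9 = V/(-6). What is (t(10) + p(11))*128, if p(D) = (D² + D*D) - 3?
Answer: 28672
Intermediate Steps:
t(V) = -3*V/2 (t(V) = 9*(V/(-6)) = 9*(V*(-⅙)) = 9*(-V/6) = -3*V/2)
p(D) = -3 + 2*D² (p(D) = (D² + D²) - 3 = 2*D² - 3 = -3 + 2*D²)
(t(10) + p(11))*128 = (-3/2*10 + (-3 + 2*11²))*128 = (-15 + (-3 + 2*121))*128 = (-15 + (-3 + 242))*128 = (-15 + 239)*128 = 224*128 = 28672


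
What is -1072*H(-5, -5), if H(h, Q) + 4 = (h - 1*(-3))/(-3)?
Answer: 10720/3 ≈ 3573.3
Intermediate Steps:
H(h, Q) = -5 - h/3 (H(h, Q) = -4 + (h - 1*(-3))/(-3) = -4 + (h + 3)*(-⅓) = -4 + (3 + h)*(-⅓) = -4 + (-1 - h/3) = -5 - h/3)
-1072*H(-5, -5) = -1072*(-5 - ⅓*(-5)) = -1072*(-5 + 5/3) = -1072*(-10/3) = 10720/3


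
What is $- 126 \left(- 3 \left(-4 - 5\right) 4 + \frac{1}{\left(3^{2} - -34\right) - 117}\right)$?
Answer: $- \frac{503433}{37} \approx -13606.0$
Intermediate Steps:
$- 126 \left(- 3 \left(-4 - 5\right) 4 + \frac{1}{\left(3^{2} - -34\right) - 117}\right) = - 126 \left(\left(-3\right) \left(-9\right) 4 + \frac{1}{\left(9 + 34\right) - 117}\right) = - 126 \left(27 \cdot 4 + \frac{1}{43 - 117}\right) = - 126 \left(108 + \frac{1}{-74}\right) = - 126 \left(108 - \frac{1}{74}\right) = \left(-126\right) \frac{7991}{74} = - \frac{503433}{37}$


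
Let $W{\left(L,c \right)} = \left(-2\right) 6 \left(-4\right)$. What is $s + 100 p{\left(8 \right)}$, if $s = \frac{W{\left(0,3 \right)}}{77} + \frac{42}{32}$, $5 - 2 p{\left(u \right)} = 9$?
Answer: $- \frac{244015}{1232} \approx -198.06$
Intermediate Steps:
$W{\left(L,c \right)} = 48$ ($W{\left(L,c \right)} = \left(-12\right) \left(-4\right) = 48$)
$p{\left(u \right)} = -2$ ($p{\left(u \right)} = \frac{5}{2} - \frac{9}{2} = -2$)
$s = \frac{2385}{1232}$ ($s = \frac{48}{77} + \frac{42}{32} = 48 \cdot \frac{1}{77} + 42 \cdot \frac{1}{32} = \frac{48}{77} + \frac{21}{16} = \frac{2385}{1232} \approx 1.9359$)
$s + 100 p{\left(8 \right)} = \frac{2385}{1232} + 100 \left(-2\right) = \frac{2385}{1232} - 200 = - \frac{244015}{1232}$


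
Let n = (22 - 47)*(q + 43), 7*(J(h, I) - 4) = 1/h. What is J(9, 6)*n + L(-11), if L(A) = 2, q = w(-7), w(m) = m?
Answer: -25286/7 ≈ -3612.3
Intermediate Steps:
q = -7
J(h, I) = 4 + 1/(7*h)
n = -900 (n = (22 - 47)*(-7 + 43) = -25*36 = -900)
J(9, 6)*n + L(-11) = (4 + (1/7)/9)*(-900) + 2 = (4 + (1/7)*(1/9))*(-900) + 2 = (4 + 1/63)*(-900) + 2 = (253/63)*(-900) + 2 = -25300/7 + 2 = -25286/7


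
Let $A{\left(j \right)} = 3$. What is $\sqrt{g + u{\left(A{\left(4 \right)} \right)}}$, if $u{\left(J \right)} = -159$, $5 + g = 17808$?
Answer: $2 \sqrt{4411} \approx 132.83$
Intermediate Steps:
$g = 17803$ ($g = -5 + 17808 = 17803$)
$\sqrt{g + u{\left(A{\left(4 \right)} \right)}} = \sqrt{17803 - 159} = \sqrt{17644} = 2 \sqrt{4411}$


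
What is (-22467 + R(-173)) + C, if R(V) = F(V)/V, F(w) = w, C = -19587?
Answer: -42053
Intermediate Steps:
R(V) = 1 (R(V) = V/V = 1)
(-22467 + R(-173)) + C = (-22467 + 1) - 19587 = -22466 - 19587 = -42053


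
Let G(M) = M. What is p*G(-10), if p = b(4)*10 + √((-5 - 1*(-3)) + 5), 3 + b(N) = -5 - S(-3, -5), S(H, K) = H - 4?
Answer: 100 - 10*√3 ≈ 82.679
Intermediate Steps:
S(H, K) = -4 + H
b(N) = -1 (b(N) = -3 + (-5 - (-4 - 3)) = -3 + (-5 - 1*(-7)) = -3 + (-5 + 7) = -3 + 2 = -1)
p = -10 + √3 (p = -1*10 + √((-5 - 1*(-3)) + 5) = -10 + √((-5 + 3) + 5) = -10 + √(-2 + 5) = -10 + √3 ≈ -8.2679)
p*G(-10) = (-10 + √3)*(-10) = 100 - 10*√3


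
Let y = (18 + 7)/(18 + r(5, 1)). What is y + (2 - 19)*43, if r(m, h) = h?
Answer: -13864/19 ≈ -729.68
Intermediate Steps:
y = 25/19 (y = (18 + 7)/(18 + 1) = 25/19 ≈ 1.3158)
y + (2 - 19)*43 = 25/19 + (2 - 19)*43 = 25/19 - 17*43 = 25/19 - 731 = -13864/19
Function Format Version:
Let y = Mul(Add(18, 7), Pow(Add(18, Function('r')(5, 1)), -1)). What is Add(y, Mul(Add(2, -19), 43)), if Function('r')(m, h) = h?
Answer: Rational(-13864, 19) ≈ -729.68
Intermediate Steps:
y = Rational(25, 19) (y = Mul(Add(18, 7), Pow(Add(18, 1), -1)) = Mul(25, Pow(19, -1)) = Mul(25, Rational(1, 19)) = Rational(25, 19) ≈ 1.3158)
Add(y, Mul(Add(2, -19), 43)) = Add(Rational(25, 19), Mul(Add(2, -19), 43)) = Add(Rational(25, 19), Mul(-17, 43)) = Add(Rational(25, 19), -731) = Rational(-13864, 19)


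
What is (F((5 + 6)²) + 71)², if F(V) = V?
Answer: 36864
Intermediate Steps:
(F((5 + 6)²) + 71)² = ((5 + 6)² + 71)² = (11² + 71)² = (121 + 71)² = 192² = 36864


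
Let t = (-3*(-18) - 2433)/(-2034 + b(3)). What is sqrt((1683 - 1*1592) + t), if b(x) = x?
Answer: 40*sqrt(26403)/677 ≈ 9.6006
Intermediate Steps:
t = 793/677 (t = (-3*(-18) - 2433)/(-2034 + 3) = (54 - 2433)/(-2031) = -2379*(-1/2031) = 793/677 ≈ 1.1713)
sqrt((1683 - 1*1592) + t) = sqrt((1683 - 1*1592) + 793/677) = sqrt((1683 - 1592) + 793/677) = sqrt(91 + 793/677) = sqrt(62400/677) = 40*sqrt(26403)/677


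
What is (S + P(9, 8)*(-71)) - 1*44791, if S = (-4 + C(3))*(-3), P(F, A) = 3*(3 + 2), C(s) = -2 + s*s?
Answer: -45865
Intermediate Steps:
C(s) = -2 + s**2
P(F, A) = 15 (P(F, A) = 3*5 = 15)
S = -9 (S = (-4 + (-2 + 3**2))*(-3) = (-4 + (-2 + 9))*(-3) = (-4 + 7)*(-3) = 3*(-3) = -9)
(S + P(9, 8)*(-71)) - 1*44791 = (-9 + 15*(-71)) - 1*44791 = (-9 - 1065) - 44791 = -1074 - 44791 = -45865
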